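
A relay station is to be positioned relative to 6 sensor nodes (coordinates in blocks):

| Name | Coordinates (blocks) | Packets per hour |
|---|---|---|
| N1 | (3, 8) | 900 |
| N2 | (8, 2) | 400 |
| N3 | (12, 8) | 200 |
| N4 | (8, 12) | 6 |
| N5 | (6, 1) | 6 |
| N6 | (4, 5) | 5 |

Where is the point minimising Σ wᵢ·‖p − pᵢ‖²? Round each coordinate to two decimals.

(5.54, 6.40)

The minimiser of Σwᵢ‖p−pᵢ‖² is the weighted centroid p* = (Σwᵢpᵢ)/(Σwᵢ).
Σwᵢ = 1517.
Σwᵢxᵢ = 900·3 + 400·8 + 200·12 + 6·8 + 6·6 + 5·4 = 8404.
Σwᵢyᵢ = 900·8 + 400·2 + 200·8 + 6·12 + 6·1 + 5·5 = 9703.
x* = 8404/1517 = 5.54, y* = 9703/1517 = 6.40.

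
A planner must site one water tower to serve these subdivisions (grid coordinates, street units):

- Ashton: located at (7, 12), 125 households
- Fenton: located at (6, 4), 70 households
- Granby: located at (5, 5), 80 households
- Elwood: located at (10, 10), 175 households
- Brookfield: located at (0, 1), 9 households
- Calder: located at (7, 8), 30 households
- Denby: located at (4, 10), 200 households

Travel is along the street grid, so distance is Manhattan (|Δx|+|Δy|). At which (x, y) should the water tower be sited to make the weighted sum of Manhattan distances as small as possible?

Manhattan distance separates: Σwᵢ(|x−xᵢ|+|y−yᵢ|) = Σwᵢ|x−xᵢ| + Σwᵢ|y−yᵢ|, so x and y are optimised independently as 1-D weighted medians.
Total weight W = 689; half = 344.5.
x-coordinate, sorted with cumulative weight:
  x=0 (Brookfield, w=9) cum 9
  x=4 (Denby, w=200) cum 209
  x=5 (Granby, w=80) cum 289
  x=6 (Fenton, w=70) cum 359  ← median
  x=7 (Ashton, w=125) cum 484
  x=7 (Calder, w=30) cum 514
  x=10 (Elwood, w=175) cum 689
⇒ x* = 6
y-coordinate, sorted with cumulative weight:
  y=1 (Brookfield, w=9) cum 9
  y=4 (Fenton, w=70) cum 79
  y=5 (Granby, w=80) cum 159
  y=8 (Calder, w=30) cum 189
  y=10 (Elwood, w=175) cum 364  ← median
  y=10 (Denby, w=200) cum 564
  y=12 (Ashton, w=125) cum 689
⇒ y* = 10

(6, 10)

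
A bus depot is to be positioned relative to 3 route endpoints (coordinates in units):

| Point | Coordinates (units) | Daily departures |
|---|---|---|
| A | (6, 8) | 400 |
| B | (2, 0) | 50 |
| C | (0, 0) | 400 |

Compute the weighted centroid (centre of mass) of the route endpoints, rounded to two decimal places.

The minimiser of Σwᵢ‖p−pᵢ‖² is the weighted centroid p* = (Σwᵢpᵢ)/(Σwᵢ).
Σwᵢ = 850.
Σwᵢxᵢ = 400·6 + 50·2 + 400·0 = 2500.
Σwᵢyᵢ = 400·8 + 50·0 + 400·0 = 3200.
x* = 2500/850 = 2.94, y* = 3200/850 = 3.76.

(2.94, 3.76)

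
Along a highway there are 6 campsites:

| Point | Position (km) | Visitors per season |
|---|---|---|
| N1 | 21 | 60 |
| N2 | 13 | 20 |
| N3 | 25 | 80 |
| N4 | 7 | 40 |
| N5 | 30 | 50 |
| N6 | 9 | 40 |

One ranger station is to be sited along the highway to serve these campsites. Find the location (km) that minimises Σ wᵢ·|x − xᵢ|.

x = 21

For a sum of weighted absolute distances on a line, the optimum is the weighted median (not the mean). Total weight W = 290; half-weight = 145.
Sort by position and accumulate weight:
  km 7 (N4, w=40) → cum 40
  km 9 (N6, w=40) → cum 80
  km 13 (N2, w=20) → cum 100
  km 21 (N1, w=60) → cum 160  ≥ 145 → median here
  km 25 (N3, w=80) → cum 240
  km 30 (N5, w=50) → cum 290
Optimal location: km 21.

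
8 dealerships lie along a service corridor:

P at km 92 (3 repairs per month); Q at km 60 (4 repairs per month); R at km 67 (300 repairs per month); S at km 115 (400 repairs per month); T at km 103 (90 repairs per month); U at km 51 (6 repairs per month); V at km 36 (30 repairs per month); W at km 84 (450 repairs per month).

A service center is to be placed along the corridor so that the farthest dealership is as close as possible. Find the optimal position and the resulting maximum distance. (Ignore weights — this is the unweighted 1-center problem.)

The 1-center on a line is the midpoint of the two extreme points: leftmost at 36, rightmost at 115.
Optimal location = (36 + 115)/2 = 75.5; maximum distance = (115 − 36)/2 = 39.5.

location 75.5, max distance 39.5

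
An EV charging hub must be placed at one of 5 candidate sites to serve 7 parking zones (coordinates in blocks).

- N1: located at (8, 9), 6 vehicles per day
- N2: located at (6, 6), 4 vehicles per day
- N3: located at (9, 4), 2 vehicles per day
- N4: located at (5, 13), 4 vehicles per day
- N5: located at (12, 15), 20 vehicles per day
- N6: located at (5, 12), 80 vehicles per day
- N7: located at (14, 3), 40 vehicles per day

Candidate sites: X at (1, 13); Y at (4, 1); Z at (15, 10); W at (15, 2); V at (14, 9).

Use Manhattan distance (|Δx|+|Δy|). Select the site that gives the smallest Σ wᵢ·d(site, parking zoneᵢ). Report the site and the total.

V, total 1512 blocks

Total weighted distance at each candidate:
  X (1, 13): total = 1744
  Y (4, 1): total = 2048
  Z (15, 10): total = 1616
  W (15, 2): total = 2236
  V (14, 9): total = 1512
Minimum is at V with total 1512 blocks.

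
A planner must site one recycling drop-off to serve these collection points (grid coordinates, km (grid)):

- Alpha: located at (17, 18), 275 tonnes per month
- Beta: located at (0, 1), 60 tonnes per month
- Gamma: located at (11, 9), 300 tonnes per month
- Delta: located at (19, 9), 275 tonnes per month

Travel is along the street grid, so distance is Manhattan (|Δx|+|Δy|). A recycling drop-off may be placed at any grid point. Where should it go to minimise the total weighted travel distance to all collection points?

Manhattan distance separates: Σwᵢ(|x−xᵢ|+|y−yᵢ|) = Σwᵢ|x−xᵢ| + Σwᵢ|y−yᵢ|, so x and y are optimised independently as 1-D weighted medians.
Total weight W = 910; half = 455.
x-coordinate, sorted with cumulative weight:
  x=0 (Beta, w=60) cum 60
  x=11 (Gamma, w=300) cum 360
  x=17 (Alpha, w=275) cum 635  ← median
  x=19 (Delta, w=275) cum 910
⇒ x* = 17
y-coordinate, sorted with cumulative weight:
  y=1 (Beta, w=60) cum 60
  y=9 (Gamma, w=300) cum 360
  y=9 (Delta, w=275) cum 635  ← median
  y=18 (Alpha, w=275) cum 910
⇒ y* = 9

(17, 9)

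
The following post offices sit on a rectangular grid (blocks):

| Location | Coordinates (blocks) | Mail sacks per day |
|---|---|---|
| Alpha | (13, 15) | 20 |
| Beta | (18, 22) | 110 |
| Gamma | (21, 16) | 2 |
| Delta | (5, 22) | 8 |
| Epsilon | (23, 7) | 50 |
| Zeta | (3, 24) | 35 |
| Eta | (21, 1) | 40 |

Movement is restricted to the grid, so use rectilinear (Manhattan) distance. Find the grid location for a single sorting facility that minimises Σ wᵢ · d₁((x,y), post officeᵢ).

(18, 22)

Manhattan distance separates: Σwᵢ(|x−xᵢ|+|y−yᵢ|) = Σwᵢ|x−xᵢ| + Σwᵢ|y−yᵢ|, so x and y are optimised independently as 1-D weighted medians.
Total weight W = 265; half = 132.5.
x-coordinate, sorted with cumulative weight:
  x=3 (Zeta, w=35) cum 35
  x=5 (Delta, w=8) cum 43
  x=13 (Alpha, w=20) cum 63
  x=18 (Beta, w=110) cum 173  ← median
  x=21 (Gamma, w=2) cum 175
  x=21 (Eta, w=40) cum 215
  x=23 (Epsilon, w=50) cum 265
⇒ x* = 18
y-coordinate, sorted with cumulative weight:
  y=1 (Eta, w=40) cum 40
  y=7 (Epsilon, w=50) cum 90
  y=15 (Alpha, w=20) cum 110
  y=16 (Gamma, w=2) cum 112
  y=22 (Beta, w=110) cum 222  ← median
  y=22 (Delta, w=8) cum 230
  y=24 (Zeta, w=35) cum 265
⇒ y* = 22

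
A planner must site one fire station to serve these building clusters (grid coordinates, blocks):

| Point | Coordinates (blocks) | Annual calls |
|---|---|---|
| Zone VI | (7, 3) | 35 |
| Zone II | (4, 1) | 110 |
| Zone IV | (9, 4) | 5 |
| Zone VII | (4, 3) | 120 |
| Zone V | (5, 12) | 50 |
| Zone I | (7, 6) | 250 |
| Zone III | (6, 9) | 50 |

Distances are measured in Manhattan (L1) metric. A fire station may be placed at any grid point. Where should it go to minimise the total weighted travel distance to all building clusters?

(6, 6)

Manhattan distance separates: Σwᵢ(|x−xᵢ|+|y−yᵢ|) = Σwᵢ|x−xᵢ| + Σwᵢ|y−yᵢ|, so x and y are optimised independently as 1-D weighted medians.
Total weight W = 620; half = 310.
x-coordinate, sorted with cumulative weight:
  x=4 (Zone II, w=110) cum 110
  x=4 (Zone VII, w=120) cum 230
  x=5 (Zone V, w=50) cum 280
  x=6 (Zone III, w=50) cum 330  ← median
  x=7 (Zone VI, w=35) cum 365
  x=7 (Zone I, w=250) cum 615
  x=9 (Zone IV, w=5) cum 620
⇒ x* = 6
y-coordinate, sorted with cumulative weight:
  y=1 (Zone II, w=110) cum 110
  y=3 (Zone VI, w=35) cum 145
  y=3 (Zone VII, w=120) cum 265
  y=4 (Zone IV, w=5) cum 270
  y=6 (Zone I, w=250) cum 520  ← median
  y=9 (Zone III, w=50) cum 570
  y=12 (Zone V, w=50) cum 620
⇒ y* = 6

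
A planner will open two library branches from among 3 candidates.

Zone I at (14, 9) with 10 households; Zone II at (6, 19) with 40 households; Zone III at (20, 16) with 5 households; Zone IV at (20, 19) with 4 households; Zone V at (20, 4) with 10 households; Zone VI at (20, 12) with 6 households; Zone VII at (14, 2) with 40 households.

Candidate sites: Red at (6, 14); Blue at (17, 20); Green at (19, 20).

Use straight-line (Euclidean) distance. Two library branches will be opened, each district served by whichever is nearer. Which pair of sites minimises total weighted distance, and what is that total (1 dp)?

{Red, Green}, total 1106.2

Evaluate every pair (each demand assigned to the nearer of the two):
  {Red, Green}: total = 1106.2
  {Red, Blue}: total = 1122.9
  {Blue, Green}: total = 1520.7
Best pair: {Red, Green} with total 1106.2.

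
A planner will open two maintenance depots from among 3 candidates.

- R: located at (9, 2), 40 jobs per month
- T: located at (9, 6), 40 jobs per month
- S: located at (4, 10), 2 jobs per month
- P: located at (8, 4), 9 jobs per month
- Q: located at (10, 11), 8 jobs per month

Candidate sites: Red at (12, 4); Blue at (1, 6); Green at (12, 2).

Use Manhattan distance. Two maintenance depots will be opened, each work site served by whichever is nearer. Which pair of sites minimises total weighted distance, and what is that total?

Evaluate every pair (each demand assigned to the nearer of the two):
  {Red, Green}: total = 456
  {Red, Blue}: total = 522
  {Blue, Green}: total = 556
Best pair: {Red, Green} with total 456.

{Red, Green}, total 456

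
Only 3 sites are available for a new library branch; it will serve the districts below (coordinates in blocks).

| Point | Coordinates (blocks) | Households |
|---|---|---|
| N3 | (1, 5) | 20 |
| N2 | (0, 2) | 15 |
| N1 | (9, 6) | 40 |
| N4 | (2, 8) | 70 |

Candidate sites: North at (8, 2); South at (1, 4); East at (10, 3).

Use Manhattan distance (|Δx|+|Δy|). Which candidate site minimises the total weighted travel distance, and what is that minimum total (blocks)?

Total weighted distance at each candidate:
  North (8, 2): total = 1360
  South (1, 4): total = 815
  East (10, 3): total = 1455
Minimum is at South with total 815 blocks.

South, total 815 blocks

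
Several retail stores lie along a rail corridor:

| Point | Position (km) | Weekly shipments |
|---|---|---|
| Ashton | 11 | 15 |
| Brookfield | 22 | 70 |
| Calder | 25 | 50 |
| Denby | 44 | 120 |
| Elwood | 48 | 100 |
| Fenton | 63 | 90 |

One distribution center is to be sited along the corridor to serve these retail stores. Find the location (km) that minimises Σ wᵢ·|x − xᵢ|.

For a sum of weighted absolute distances on a line, the optimum is the weighted median (not the mean). Total weight W = 445; half-weight = 222.5.
Sort by position and accumulate weight:
  km 11 (Ashton, w=15) → cum 15
  km 22 (Brookfield, w=70) → cum 85
  km 25 (Calder, w=50) → cum 135
  km 44 (Denby, w=120) → cum 255  ≥ 222.5 → median here
  km 48 (Elwood, w=100) → cum 355
  km 63 (Fenton, w=90) → cum 445
Optimal location: km 44.

x = 44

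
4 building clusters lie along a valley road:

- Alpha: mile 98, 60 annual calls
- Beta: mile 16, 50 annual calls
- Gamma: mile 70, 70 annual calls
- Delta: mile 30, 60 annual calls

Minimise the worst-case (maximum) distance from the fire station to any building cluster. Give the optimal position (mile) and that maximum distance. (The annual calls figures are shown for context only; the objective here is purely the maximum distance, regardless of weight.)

location 57, max distance 41

The 1-center on a line is the midpoint of the two extreme points: leftmost at 16, rightmost at 98.
Optimal location = (16 + 98)/2 = 57; maximum distance = (98 − 16)/2 = 41.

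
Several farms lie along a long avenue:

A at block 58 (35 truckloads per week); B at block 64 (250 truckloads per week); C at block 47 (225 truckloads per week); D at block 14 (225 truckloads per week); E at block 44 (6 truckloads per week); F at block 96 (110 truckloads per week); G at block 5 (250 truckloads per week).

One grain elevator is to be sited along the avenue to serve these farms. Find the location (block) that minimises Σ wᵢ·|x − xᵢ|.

For a sum of weighted absolute distances on a line, the optimum is the weighted median (not the mean). Total weight W = 1101; half-weight = 550.5.
Sort by position and accumulate weight:
  block 5 (G, w=250) → cum 250
  block 14 (D, w=225) → cum 475
  block 44 (E, w=6) → cum 481
  block 47 (C, w=225) → cum 706  ≥ 550.5 → median here
  block 58 (A, w=35) → cum 741
  block 64 (B, w=250) → cum 991
  block 96 (F, w=110) → cum 1101
Optimal location: block 47.

x = 47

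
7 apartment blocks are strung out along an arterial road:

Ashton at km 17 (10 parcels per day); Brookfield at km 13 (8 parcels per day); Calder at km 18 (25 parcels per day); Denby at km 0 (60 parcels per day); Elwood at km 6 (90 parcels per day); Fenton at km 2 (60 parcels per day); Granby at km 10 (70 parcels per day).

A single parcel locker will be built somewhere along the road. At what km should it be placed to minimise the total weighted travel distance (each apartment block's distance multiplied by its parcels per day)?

For a sum of weighted absolute distances on a line, the optimum is the weighted median (not the mean). Total weight W = 323; half-weight = 161.5.
Sort by position and accumulate weight:
  km 0 (Denby, w=60) → cum 60
  km 2 (Fenton, w=60) → cum 120
  km 6 (Elwood, w=90) → cum 210  ≥ 161.5 → median here
  km 10 (Granby, w=70) → cum 280
  km 13 (Brookfield, w=8) → cum 288
  km 17 (Ashton, w=10) → cum 298
  km 18 (Calder, w=25) → cum 323
Optimal location: km 6.

x = 6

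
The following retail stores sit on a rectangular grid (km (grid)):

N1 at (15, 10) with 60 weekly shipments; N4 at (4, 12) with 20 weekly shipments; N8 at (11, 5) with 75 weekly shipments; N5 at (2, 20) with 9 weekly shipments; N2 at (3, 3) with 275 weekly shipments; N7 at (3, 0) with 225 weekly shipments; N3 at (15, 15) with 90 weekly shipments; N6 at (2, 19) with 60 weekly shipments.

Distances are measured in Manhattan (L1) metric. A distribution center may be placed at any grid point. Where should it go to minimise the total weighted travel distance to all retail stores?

Manhattan distance separates: Σwᵢ(|x−xᵢ|+|y−yᵢ|) = Σwᵢ|x−xᵢ| + Σwᵢ|y−yᵢ|, so x and y are optimised independently as 1-D weighted medians.
Total weight W = 814; half = 407.
x-coordinate, sorted with cumulative weight:
  x=2 (N5, w=9) cum 9
  x=2 (N6, w=60) cum 69
  x=3 (N2, w=275) cum 344
  x=3 (N7, w=225) cum 569  ← median
  x=4 (N4, w=20) cum 589
  x=11 (N8, w=75) cum 664
  x=15 (N1, w=60) cum 724
  x=15 (N3, w=90) cum 814
⇒ x* = 3
y-coordinate, sorted with cumulative weight:
  y=0 (N7, w=225) cum 225
  y=3 (N2, w=275) cum 500  ← median
  y=5 (N8, w=75) cum 575
  y=10 (N1, w=60) cum 635
  y=12 (N4, w=20) cum 655
  y=15 (N3, w=90) cum 745
  y=19 (N6, w=60) cum 805
  y=20 (N5, w=9) cum 814
⇒ y* = 3

(3, 3)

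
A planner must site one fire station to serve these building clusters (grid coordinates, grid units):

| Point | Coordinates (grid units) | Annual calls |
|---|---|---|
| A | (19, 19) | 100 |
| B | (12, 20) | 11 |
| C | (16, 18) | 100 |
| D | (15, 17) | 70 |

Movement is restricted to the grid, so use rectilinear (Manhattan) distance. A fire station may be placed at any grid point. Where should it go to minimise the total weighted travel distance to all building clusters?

(16, 18)

Manhattan distance separates: Σwᵢ(|x−xᵢ|+|y−yᵢ|) = Σwᵢ|x−xᵢ| + Σwᵢ|y−yᵢ|, so x and y are optimised independently as 1-D weighted medians.
Total weight W = 281; half = 140.5.
x-coordinate, sorted with cumulative weight:
  x=12 (B, w=11) cum 11
  x=15 (D, w=70) cum 81
  x=16 (C, w=100) cum 181  ← median
  x=19 (A, w=100) cum 281
⇒ x* = 16
y-coordinate, sorted with cumulative weight:
  y=17 (D, w=70) cum 70
  y=18 (C, w=100) cum 170  ← median
  y=19 (A, w=100) cum 270
  y=20 (B, w=11) cum 281
⇒ y* = 18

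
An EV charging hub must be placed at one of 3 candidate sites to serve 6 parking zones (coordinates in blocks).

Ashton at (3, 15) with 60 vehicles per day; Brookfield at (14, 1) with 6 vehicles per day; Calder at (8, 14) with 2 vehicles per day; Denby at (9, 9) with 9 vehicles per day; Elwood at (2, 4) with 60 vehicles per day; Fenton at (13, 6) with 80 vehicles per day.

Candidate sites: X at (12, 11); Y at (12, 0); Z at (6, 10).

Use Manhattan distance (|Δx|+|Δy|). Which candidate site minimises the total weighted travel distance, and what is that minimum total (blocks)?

Total weighted distance at each candidate:
  X (12, 11): total = 2411
  Y (12, 0): total = 3002
  Z (6, 10): total = 2110
Minimum is at Z with total 2110 blocks.

Z, total 2110 blocks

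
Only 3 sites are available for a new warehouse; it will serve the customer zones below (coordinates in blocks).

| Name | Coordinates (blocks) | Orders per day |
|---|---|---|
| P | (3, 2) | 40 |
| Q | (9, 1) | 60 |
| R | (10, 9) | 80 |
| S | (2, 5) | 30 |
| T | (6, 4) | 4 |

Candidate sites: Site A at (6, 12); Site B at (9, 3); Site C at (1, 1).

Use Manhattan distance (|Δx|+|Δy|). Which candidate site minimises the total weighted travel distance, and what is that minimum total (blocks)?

Site B, total 1246 blocks

Total weighted distance at each candidate:
  Site A (6, 12): total = 2282
  Site B (9, 3): total = 1246
  Site C (1, 1): total = 2142
Minimum is at Site B with total 1246 blocks.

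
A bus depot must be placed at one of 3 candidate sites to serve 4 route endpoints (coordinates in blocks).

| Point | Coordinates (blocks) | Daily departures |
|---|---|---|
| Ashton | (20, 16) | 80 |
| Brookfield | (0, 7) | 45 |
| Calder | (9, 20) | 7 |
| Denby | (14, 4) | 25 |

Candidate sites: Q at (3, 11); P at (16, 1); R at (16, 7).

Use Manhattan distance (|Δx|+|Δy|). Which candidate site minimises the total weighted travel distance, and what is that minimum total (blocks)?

R, total 2025 blocks

Total weighted distance at each candidate:
  Q (3, 11): total = 2630
  P (16, 1): total = 2817
  R (16, 7): total = 2025
Minimum is at R with total 2025 blocks.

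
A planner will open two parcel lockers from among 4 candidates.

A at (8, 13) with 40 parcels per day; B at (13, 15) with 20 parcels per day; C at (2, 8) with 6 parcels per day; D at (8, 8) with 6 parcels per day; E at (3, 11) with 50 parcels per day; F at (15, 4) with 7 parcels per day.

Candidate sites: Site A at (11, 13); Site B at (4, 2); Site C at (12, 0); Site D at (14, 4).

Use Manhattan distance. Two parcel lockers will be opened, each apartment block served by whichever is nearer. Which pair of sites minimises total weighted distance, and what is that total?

{Site A, Site D}, total 839

Evaluate every pair (each demand assigned to the nearer of the two):
  {Site A, Site D}: total = 839
  {Site A, Site C}: total = 881
  {Site A, Site B}: total = 887
  {Site B, Site D}: total = 1455
  {Site B, Site C}: total = 1577
  {Site C, Site D}: total = 1903
Best pair: {Site A, Site D} with total 839.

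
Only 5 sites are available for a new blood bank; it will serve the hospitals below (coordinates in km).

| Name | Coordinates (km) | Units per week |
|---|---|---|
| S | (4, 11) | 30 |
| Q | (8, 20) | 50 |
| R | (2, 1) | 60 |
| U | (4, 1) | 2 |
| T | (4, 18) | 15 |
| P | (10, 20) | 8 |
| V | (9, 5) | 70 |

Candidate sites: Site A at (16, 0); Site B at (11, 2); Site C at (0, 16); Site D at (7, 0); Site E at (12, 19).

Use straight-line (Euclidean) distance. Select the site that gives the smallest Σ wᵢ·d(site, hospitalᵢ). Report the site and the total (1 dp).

Site D, total 2468.0 km

Total weighted distance at each candidate:
  Site A (16, 0): total = 3525.3
  Site B (11, 2): total = 2470.5
  Site C (0, 16): total = 2726.5
  Site D (7, 0): total = 2468.0
  Site E (12, 19): total = 2961.5
Minimum is at Site D with total 2468.0 km.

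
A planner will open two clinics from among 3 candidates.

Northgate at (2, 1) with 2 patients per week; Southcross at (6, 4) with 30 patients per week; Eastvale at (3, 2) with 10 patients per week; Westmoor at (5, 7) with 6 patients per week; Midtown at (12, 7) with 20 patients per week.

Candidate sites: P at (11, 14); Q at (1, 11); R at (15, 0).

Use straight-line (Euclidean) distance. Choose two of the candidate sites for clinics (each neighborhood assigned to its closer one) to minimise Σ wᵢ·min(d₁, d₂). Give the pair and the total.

Evaluate every pair (each demand assigned to the nearer of the two):
  {P, Q}: total = 545.7
  {Q, R}: total = 556.6
  {P, R}: total = 639.9
Best pair: {P, Q} with total 545.7.

{P, Q}, total 545.7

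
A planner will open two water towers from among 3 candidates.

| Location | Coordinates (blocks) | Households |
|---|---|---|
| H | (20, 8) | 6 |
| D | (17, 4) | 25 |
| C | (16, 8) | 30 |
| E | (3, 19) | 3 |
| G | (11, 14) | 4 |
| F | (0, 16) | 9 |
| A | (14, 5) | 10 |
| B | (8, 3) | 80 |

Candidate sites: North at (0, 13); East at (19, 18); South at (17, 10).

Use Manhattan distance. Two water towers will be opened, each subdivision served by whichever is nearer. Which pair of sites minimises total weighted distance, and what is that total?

{North, South}, total 1724

Evaluate every pair (each demand assigned to the nearer of the two):
  {North, South}: total = 1724
  {East, South}: total = 1910
  {North, East}: total = 2578
Best pair: {North, South} with total 1724.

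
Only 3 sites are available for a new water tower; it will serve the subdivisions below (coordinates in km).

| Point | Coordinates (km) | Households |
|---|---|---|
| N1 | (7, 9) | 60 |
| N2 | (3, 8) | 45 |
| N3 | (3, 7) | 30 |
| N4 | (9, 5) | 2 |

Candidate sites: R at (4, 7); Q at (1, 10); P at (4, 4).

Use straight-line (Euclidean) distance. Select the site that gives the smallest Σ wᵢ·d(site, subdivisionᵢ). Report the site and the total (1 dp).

Total weighted distance at each candidate:
  R (4, 7): total = 320.7
  Q (1, 10): total = 619.3
  P (4, 4): total = 640.5
Minimum is at R with total 320.7 km.

R, total 320.7 km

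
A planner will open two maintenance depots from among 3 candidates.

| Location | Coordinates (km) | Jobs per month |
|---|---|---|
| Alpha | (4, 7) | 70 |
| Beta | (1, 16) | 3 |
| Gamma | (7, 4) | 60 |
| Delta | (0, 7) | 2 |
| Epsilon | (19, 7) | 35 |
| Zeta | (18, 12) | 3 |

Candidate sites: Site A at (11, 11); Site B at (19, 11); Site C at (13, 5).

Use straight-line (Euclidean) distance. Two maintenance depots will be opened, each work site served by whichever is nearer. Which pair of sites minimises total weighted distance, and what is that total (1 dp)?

{Site A, Site C}, total 1228.8

Evaluate every pair (each demand assigned to the nearer of the two):
  {Site A, Site C}: total = 1228.8
  {Site B, Site C}: total = 1229.7
  {Site A, Site B}: total = 1249.3
Best pair: {Site A, Site C} with total 1228.8.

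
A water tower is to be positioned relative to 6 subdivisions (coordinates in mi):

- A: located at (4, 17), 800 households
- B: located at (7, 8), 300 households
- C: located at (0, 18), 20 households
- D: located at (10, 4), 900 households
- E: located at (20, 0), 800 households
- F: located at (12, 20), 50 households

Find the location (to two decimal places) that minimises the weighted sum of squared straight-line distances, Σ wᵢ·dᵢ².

The minimiser of Σwᵢ‖p−pᵢ‖² is the weighted centroid p* = (Σwᵢpᵢ)/(Σwᵢ).
Σwᵢ = 2870.
Σwᵢxᵢ = 800·4 + 300·7 + 20·0 + 900·10 + 800·20 + 50·12 = 30900.
Σwᵢyᵢ = 800·17 + 300·8 + 20·18 + 900·4 + 800·0 + 50·20 = 20960.
x* = 30900/2870 = 10.77, y* = 20960/2870 = 7.30.

(10.77, 7.30)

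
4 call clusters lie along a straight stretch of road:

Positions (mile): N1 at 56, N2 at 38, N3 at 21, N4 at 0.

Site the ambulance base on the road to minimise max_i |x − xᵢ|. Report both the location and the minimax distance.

The 1-center on a line is the midpoint of the two extreme points: leftmost at 0, rightmost at 56.
Optimal location = (0 + 56)/2 = 28; maximum distance = (56 − 0)/2 = 28.

location 28, max distance 28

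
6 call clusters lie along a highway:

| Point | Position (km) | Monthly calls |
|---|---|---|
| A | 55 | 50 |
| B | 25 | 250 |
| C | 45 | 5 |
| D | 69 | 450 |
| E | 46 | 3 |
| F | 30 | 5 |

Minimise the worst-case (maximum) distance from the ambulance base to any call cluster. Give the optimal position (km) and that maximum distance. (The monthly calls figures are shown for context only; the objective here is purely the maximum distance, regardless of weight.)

location 47, max distance 22

The 1-center on a line is the midpoint of the two extreme points: leftmost at 25, rightmost at 69.
Optimal location = (25 + 69)/2 = 47; maximum distance = (69 − 25)/2 = 22.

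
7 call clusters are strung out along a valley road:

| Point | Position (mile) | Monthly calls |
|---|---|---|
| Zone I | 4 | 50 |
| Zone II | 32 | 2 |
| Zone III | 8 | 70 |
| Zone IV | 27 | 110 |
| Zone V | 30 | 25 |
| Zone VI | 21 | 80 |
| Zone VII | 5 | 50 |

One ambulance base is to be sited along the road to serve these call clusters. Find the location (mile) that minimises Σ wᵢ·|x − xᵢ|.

x = 21

For a sum of weighted absolute distances on a line, the optimum is the weighted median (not the mean). Total weight W = 387; half-weight = 193.5.
Sort by position and accumulate weight:
  mile 4 (Zone I, w=50) → cum 50
  mile 5 (Zone VII, w=50) → cum 100
  mile 8 (Zone III, w=70) → cum 170
  mile 21 (Zone VI, w=80) → cum 250  ≥ 193.5 → median here
  mile 27 (Zone IV, w=110) → cum 360
  mile 30 (Zone V, w=25) → cum 385
  mile 32 (Zone II, w=2) → cum 387
Optimal location: mile 21.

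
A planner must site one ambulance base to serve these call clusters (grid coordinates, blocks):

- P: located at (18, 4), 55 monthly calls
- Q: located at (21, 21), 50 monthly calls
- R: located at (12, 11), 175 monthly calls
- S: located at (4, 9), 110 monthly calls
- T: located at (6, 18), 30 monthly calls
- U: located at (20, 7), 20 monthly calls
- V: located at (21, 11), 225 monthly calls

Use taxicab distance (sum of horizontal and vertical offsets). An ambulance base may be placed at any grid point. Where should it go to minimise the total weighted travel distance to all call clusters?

Manhattan distance separates: Σwᵢ(|x−xᵢ|+|y−yᵢ|) = Σwᵢ|x−xᵢ| + Σwᵢ|y−yᵢ|, so x and y are optimised independently as 1-D weighted medians.
Total weight W = 665; half = 332.5.
x-coordinate, sorted with cumulative weight:
  x=4 (S, w=110) cum 110
  x=6 (T, w=30) cum 140
  x=12 (R, w=175) cum 315
  x=18 (P, w=55) cum 370  ← median
  x=20 (U, w=20) cum 390
  x=21 (Q, w=50) cum 440
  x=21 (V, w=225) cum 665
⇒ x* = 18
y-coordinate, sorted with cumulative weight:
  y=4 (P, w=55) cum 55
  y=7 (U, w=20) cum 75
  y=9 (S, w=110) cum 185
  y=11 (R, w=175) cum 360  ← median
  y=11 (V, w=225) cum 585
  y=18 (T, w=30) cum 615
  y=21 (Q, w=50) cum 665
⇒ y* = 11

(18, 11)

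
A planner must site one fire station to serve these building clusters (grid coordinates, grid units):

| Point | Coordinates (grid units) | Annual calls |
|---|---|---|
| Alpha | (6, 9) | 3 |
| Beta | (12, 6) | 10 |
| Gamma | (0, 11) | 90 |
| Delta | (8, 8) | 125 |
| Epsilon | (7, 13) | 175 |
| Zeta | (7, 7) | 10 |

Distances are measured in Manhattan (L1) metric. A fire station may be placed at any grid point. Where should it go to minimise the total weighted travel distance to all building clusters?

(7, 11)

Manhattan distance separates: Σwᵢ(|x−xᵢ|+|y−yᵢ|) = Σwᵢ|x−xᵢ| + Σwᵢ|y−yᵢ|, so x and y are optimised independently as 1-D weighted medians.
Total weight W = 413; half = 206.5.
x-coordinate, sorted with cumulative weight:
  x=0 (Gamma, w=90) cum 90
  x=6 (Alpha, w=3) cum 93
  x=7 (Epsilon, w=175) cum 268  ← median
  x=7 (Zeta, w=10) cum 278
  x=8 (Delta, w=125) cum 403
  x=12 (Beta, w=10) cum 413
⇒ x* = 7
y-coordinate, sorted with cumulative weight:
  y=6 (Beta, w=10) cum 10
  y=7 (Zeta, w=10) cum 20
  y=8 (Delta, w=125) cum 145
  y=9 (Alpha, w=3) cum 148
  y=11 (Gamma, w=90) cum 238  ← median
  y=13 (Epsilon, w=175) cum 413
⇒ y* = 11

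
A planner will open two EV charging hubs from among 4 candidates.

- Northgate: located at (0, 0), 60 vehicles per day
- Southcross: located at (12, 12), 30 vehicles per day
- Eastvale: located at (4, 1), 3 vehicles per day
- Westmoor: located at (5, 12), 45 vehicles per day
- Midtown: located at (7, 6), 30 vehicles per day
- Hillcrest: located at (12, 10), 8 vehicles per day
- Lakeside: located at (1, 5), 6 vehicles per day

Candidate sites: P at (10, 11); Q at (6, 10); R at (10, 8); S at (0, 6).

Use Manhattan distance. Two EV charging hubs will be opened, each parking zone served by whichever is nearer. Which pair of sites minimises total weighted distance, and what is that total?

{Q, S}, total 972

Evaluate every pair (each demand assigned to the nearer of the two):
  {Q, S}: total = 972
  {P, S}: total = 993
  {R, S}: total = 1166
  {P, Q}: total = 1452
  {Q, R}: total = 1550
  {P, R}: total = 1725
Best pair: {Q, S} with total 972.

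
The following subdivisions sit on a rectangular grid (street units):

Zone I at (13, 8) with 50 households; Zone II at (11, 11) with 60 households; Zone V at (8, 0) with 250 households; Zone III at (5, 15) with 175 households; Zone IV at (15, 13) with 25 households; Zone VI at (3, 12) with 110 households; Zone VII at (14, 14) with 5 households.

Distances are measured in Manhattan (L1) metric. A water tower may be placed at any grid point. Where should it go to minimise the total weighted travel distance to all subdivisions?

(8, 11)

Manhattan distance separates: Σwᵢ(|x−xᵢ|+|y−yᵢ|) = Σwᵢ|x−xᵢ| + Σwᵢ|y−yᵢ|, so x and y are optimised independently as 1-D weighted medians.
Total weight W = 675; half = 337.5.
x-coordinate, sorted with cumulative weight:
  x=3 (Zone VI, w=110) cum 110
  x=5 (Zone III, w=175) cum 285
  x=8 (Zone V, w=250) cum 535  ← median
  x=11 (Zone II, w=60) cum 595
  x=13 (Zone I, w=50) cum 645
  x=14 (Zone VII, w=5) cum 650
  x=15 (Zone IV, w=25) cum 675
⇒ x* = 8
y-coordinate, sorted with cumulative weight:
  y=0 (Zone V, w=250) cum 250
  y=8 (Zone I, w=50) cum 300
  y=11 (Zone II, w=60) cum 360  ← median
  y=12 (Zone VI, w=110) cum 470
  y=13 (Zone IV, w=25) cum 495
  y=14 (Zone VII, w=5) cum 500
  y=15 (Zone III, w=175) cum 675
⇒ y* = 11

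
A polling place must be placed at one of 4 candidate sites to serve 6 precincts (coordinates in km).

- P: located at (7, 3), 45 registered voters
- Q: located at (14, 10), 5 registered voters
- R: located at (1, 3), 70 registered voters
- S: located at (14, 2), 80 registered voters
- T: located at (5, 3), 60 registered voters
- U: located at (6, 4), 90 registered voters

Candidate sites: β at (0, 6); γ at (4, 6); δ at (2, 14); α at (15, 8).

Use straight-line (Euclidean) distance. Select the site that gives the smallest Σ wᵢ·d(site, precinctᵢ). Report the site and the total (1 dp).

Total weighted distance at each candidate:
  β (0, 6): total = 2720.8
  γ (4, 6): total = 1847.7
  δ (2, 14): total = 4391.2
  α (15, 8): total = 3520.2
Minimum is at γ with total 1847.7 km.

γ, total 1847.7 km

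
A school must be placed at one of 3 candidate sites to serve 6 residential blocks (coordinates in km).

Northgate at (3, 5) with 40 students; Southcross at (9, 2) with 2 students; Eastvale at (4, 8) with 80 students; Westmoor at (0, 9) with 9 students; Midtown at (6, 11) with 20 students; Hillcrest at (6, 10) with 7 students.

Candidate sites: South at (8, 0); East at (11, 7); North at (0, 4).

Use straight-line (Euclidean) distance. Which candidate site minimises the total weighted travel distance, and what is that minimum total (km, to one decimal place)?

Total weighted distance at each candidate:
  South (8, 0): total = 1406.2
  East (11, 7): total = 1175.8
  North (0, 4): total = 886.3
Minimum is at North with total 886.3 km.

North, total 886.3 km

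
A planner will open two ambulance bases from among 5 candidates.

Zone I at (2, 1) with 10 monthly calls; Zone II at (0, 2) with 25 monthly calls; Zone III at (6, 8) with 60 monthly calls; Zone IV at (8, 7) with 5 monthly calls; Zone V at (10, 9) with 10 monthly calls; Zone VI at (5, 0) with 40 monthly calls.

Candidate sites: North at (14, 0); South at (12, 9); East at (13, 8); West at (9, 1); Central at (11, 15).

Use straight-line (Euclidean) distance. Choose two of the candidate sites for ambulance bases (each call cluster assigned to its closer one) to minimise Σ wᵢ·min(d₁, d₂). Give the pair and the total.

{South, West}, total 868.6

Evaluate every pair (each demand assigned to the nearer of the two):
  {South, West}: total = 868.6
  {East, West}: total = 938.4
  {West, Central}: total = 1009.5
  {North, West}: total = 1029.3
  {North, South}: total = 1235.1
  {North, East}: total = 1311.1
  {South, East}: total = 1335.2
  {South, Central}: total = 1338.8
  {East, Central}: total = 1418.0
  {North, Central}: total = 1453.7
Best pair: {South, West} with total 868.6.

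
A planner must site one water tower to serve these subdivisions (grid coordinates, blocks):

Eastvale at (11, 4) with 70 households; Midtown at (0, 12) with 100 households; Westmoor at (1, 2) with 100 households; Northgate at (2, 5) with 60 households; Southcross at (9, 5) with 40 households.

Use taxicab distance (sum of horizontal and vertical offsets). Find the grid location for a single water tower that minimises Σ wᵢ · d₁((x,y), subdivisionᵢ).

(1, 5)

Manhattan distance separates: Σwᵢ(|x−xᵢ|+|y−yᵢ|) = Σwᵢ|x−xᵢ| + Σwᵢ|y−yᵢ|, so x and y are optimised independently as 1-D weighted medians.
Total weight W = 370; half = 185.
x-coordinate, sorted with cumulative weight:
  x=0 (Midtown, w=100) cum 100
  x=1 (Westmoor, w=100) cum 200  ← median
  x=2 (Northgate, w=60) cum 260
  x=9 (Southcross, w=40) cum 300
  x=11 (Eastvale, w=70) cum 370
⇒ x* = 1
y-coordinate, sorted with cumulative weight:
  y=2 (Westmoor, w=100) cum 100
  y=4 (Eastvale, w=70) cum 170
  y=5 (Northgate, w=60) cum 230  ← median
  y=5 (Southcross, w=40) cum 270
  y=12 (Midtown, w=100) cum 370
⇒ y* = 5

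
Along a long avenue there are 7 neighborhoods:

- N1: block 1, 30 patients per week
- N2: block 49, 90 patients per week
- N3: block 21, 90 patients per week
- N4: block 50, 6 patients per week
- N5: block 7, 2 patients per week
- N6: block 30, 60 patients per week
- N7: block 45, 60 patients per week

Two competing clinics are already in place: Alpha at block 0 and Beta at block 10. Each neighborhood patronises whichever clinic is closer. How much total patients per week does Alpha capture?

The indifferent point is the midpoint (0+10)/2 = 5; neighborhoods left of it (closer to Alpha at 0) go to Alpha, those right go to Beta.
  N1 at 1 (w=30) → Alpha
  N5 at 7 (w=2) → Beta
  N3 at 21 (w=90) → Beta
  N6 at 30 (w=60) → Beta
  N7 at 45 (w=60) → Beta
  N2 at 49 (w=90) → Beta
  N4 at 50 (w=6) → Beta
Alpha captures 30; Beta captures 308.

30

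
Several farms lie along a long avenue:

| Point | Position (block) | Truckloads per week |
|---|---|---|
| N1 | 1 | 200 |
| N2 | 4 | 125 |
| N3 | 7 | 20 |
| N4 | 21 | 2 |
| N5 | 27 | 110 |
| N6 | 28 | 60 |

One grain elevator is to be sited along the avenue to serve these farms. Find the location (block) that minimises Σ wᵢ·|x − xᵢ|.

For a sum of weighted absolute distances on a line, the optimum is the weighted median (not the mean). Total weight W = 517; half-weight = 258.5.
Sort by position and accumulate weight:
  block 1 (N1, w=200) → cum 200
  block 4 (N2, w=125) → cum 325  ≥ 258.5 → median here
  block 7 (N3, w=20) → cum 345
  block 21 (N4, w=2) → cum 347
  block 27 (N5, w=110) → cum 457
  block 28 (N6, w=60) → cum 517
Optimal location: block 4.

x = 4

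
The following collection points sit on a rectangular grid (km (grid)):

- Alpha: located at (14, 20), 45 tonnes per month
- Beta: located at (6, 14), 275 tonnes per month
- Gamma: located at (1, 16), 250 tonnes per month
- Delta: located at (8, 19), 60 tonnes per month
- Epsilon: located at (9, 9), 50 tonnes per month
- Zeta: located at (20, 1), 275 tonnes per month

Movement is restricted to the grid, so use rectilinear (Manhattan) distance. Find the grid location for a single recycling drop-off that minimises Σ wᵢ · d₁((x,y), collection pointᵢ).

(6, 14)

Manhattan distance separates: Σwᵢ(|x−xᵢ|+|y−yᵢ|) = Σwᵢ|x−xᵢ| + Σwᵢ|y−yᵢ|, so x and y are optimised independently as 1-D weighted medians.
Total weight W = 955; half = 477.5.
x-coordinate, sorted with cumulative weight:
  x=1 (Gamma, w=250) cum 250
  x=6 (Beta, w=275) cum 525  ← median
  x=8 (Delta, w=60) cum 585
  x=9 (Epsilon, w=50) cum 635
  x=14 (Alpha, w=45) cum 680
  x=20 (Zeta, w=275) cum 955
⇒ x* = 6
y-coordinate, sorted with cumulative weight:
  y=1 (Zeta, w=275) cum 275
  y=9 (Epsilon, w=50) cum 325
  y=14 (Beta, w=275) cum 600  ← median
  y=16 (Gamma, w=250) cum 850
  y=19 (Delta, w=60) cum 910
  y=20 (Alpha, w=45) cum 955
⇒ y* = 14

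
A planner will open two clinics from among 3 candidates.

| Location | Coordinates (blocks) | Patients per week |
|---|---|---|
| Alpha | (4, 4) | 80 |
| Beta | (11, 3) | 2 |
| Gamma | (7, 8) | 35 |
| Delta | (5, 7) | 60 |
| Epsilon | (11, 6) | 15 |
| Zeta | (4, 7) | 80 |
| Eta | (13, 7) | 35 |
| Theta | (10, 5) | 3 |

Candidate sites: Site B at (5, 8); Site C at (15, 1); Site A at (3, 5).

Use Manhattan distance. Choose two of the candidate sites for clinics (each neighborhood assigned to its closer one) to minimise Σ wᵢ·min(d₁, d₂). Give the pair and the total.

Evaluate every pair (each demand assigned to the nearer of the two):
  {Site B, Site A}: total = 926
  {Site B, Site C}: total = 1126
  {Site C, Site A}: total = 1333
Best pair: {Site B, Site A} with total 926.

{Site B, Site A}, total 926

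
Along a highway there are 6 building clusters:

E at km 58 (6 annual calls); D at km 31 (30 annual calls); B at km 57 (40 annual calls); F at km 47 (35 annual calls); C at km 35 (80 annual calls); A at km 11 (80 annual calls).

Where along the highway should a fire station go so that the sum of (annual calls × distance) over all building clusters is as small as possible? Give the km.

For a sum of weighted absolute distances on a line, the optimum is the weighted median (not the mean). Total weight W = 271; half-weight = 135.5.
Sort by position and accumulate weight:
  km 11 (A, w=80) → cum 80
  km 31 (D, w=30) → cum 110
  km 35 (C, w=80) → cum 190  ≥ 135.5 → median here
  km 47 (F, w=35) → cum 225
  km 57 (B, w=40) → cum 265
  km 58 (E, w=6) → cum 271
Optimal location: km 35.

x = 35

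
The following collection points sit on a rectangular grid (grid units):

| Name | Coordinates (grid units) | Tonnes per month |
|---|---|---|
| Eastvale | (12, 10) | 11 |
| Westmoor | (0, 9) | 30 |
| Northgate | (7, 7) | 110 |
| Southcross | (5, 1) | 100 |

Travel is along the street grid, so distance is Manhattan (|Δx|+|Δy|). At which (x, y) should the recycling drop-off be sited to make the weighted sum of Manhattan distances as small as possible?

(5, 7)

Manhattan distance separates: Σwᵢ(|x−xᵢ|+|y−yᵢ|) = Σwᵢ|x−xᵢ| + Σwᵢ|y−yᵢ|, so x and y are optimised independently as 1-D weighted medians.
Total weight W = 251; half = 125.5.
x-coordinate, sorted with cumulative weight:
  x=0 (Westmoor, w=30) cum 30
  x=5 (Southcross, w=100) cum 130  ← median
  x=7 (Northgate, w=110) cum 240
  x=12 (Eastvale, w=11) cum 251
⇒ x* = 5
y-coordinate, sorted with cumulative weight:
  y=1 (Southcross, w=100) cum 100
  y=7 (Northgate, w=110) cum 210  ← median
  y=9 (Westmoor, w=30) cum 240
  y=10 (Eastvale, w=11) cum 251
⇒ y* = 7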